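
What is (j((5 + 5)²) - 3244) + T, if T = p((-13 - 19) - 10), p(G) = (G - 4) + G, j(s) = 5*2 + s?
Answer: -3222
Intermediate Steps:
j(s) = 10 + s
p(G) = -4 + 2*G (p(G) = (-4 + G) + G = -4 + 2*G)
T = -88 (T = -4 + 2*((-13 - 19) - 10) = -4 + 2*(-32 - 10) = -4 + 2*(-42) = -4 - 84 = -88)
(j((5 + 5)²) - 3244) + T = ((10 + (5 + 5)²) - 3244) - 88 = ((10 + 10²) - 3244) - 88 = ((10 + 100) - 3244) - 88 = (110 - 3244) - 88 = -3134 - 88 = -3222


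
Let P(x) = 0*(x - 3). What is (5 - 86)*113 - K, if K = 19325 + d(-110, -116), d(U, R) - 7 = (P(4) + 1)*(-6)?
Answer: -28479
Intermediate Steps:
P(x) = 0 (P(x) = 0*(-3 + x) = 0)
d(U, R) = 1 (d(U, R) = 7 + (0 + 1)*(-6) = 7 + 1*(-6) = 7 - 6 = 1)
K = 19326 (K = 19325 + 1 = 19326)
(5 - 86)*113 - K = (5 - 86)*113 - 1*19326 = -81*113 - 19326 = -9153 - 19326 = -28479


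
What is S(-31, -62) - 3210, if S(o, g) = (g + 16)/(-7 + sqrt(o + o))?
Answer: -355988/111 + 46*I*sqrt(62)/111 ≈ -3207.1 + 3.2631*I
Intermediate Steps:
S(o, g) = (16 + g)/(-7 + sqrt(2)*sqrt(o)) (S(o, g) = (16 + g)/(-7 + sqrt(2*o)) = (16 + g)/(-7 + sqrt(2)*sqrt(o)))
S(-31, -62) - 3210 = (16 - 62)/(-7 + sqrt(2)*sqrt(-31)) - 3210 = -46/(-7 + sqrt(2)*(I*sqrt(31))) - 3210 = -46/(-7 + I*sqrt(62)) - 3210 = -3210 - 46/(-7 + I*sqrt(62))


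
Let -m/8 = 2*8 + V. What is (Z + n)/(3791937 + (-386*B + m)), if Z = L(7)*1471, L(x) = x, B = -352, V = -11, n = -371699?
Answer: -361402/3927769 ≈ -0.092012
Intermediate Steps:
m = -40 (m = -8*(2*8 - 11) = -8*(16 - 11) = -8*5 = -40)
Z = 10297 (Z = 7*1471 = 10297)
(Z + n)/(3791937 + (-386*B + m)) = (10297 - 371699)/(3791937 + (-386*(-352) - 40)) = -361402/(3791937 + (135872 - 40)) = -361402/(3791937 + 135832) = -361402/3927769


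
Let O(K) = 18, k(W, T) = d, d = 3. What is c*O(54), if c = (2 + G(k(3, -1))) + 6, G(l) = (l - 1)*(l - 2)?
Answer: 180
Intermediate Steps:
k(W, T) = 3
G(l) = (-1 + l)*(-2 + l)
c = 10 (c = (2 + (2 + 3² - 3*3)) + 6 = (2 + (2 + 9 - 9)) + 6 = (2 + 2) + 6 = 4 + 6 = 10)
c*O(54) = 10*18 = 180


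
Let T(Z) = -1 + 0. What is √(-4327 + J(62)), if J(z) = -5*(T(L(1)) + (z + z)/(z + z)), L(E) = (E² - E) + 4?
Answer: I*√4327 ≈ 65.78*I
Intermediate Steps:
L(E) = 4 + E² - E
T(Z) = -1
J(z) = 0 (J(z) = -5*(-1 + (z + z)/(z + z)) = -5*(-1 + (2*z)/((2*z))) = -5*(-1 + (2*z)*(1/(2*z))) = -5*(-1 + 1) = -5*0 = 0)
√(-4327 + J(62)) = √(-4327 + 0) = √(-4327) = I*√4327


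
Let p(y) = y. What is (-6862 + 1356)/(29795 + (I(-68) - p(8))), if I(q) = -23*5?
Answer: -2753/14836 ≈ -0.18556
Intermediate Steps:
I(q) = -115
(-6862 + 1356)/(29795 + (I(-68) - p(8))) = (-6862 + 1356)/(29795 + (-115 - 1*8)) = -5506/(29795 + (-115 - 8)) = -5506/(29795 - 123) = -5506/29672 = -5506*1/29672 = -2753/14836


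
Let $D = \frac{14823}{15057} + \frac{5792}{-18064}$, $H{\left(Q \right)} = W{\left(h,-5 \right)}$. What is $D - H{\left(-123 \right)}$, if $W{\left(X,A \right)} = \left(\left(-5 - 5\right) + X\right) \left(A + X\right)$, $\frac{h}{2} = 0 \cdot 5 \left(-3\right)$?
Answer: $- \frac{93187013}{1888817} \approx -49.336$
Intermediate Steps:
$h = 0$ ($h = 2 \cdot 0 \cdot 5 \left(-3\right) = 2 \cdot 0 \left(-3\right) = 2 \cdot 0 = 0$)
$W{\left(X,A \right)} = \left(-10 + X\right) \left(A + X\right)$
$H{\left(Q \right)} = 50$ ($H{\left(Q \right)} = 0^{2} - -50 - 0 - 0 = 0 + 50 + 0 + 0 = 50$)
$D = \frac{1253837}{1888817}$ ($D = 14823 \cdot \frac{1}{15057} + 5792 \left(- \frac{1}{18064}\right) = \frac{1647}{1673} - \frac{362}{1129} = \frac{1253837}{1888817} \approx 0.66382$)
$D - H{\left(-123 \right)} = \frac{1253837}{1888817} - 50 = - \frac{93187013}{1888817}$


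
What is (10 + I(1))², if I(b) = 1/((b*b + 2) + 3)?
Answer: 3721/36 ≈ 103.36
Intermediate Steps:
I(b) = 1/(5 + b²) (I(b) = 1/((b² + 2) + 3) = 1/((2 + b²) + 3) = 1/(5 + b²))
(10 + I(1))² = (10 + 1/(5 + 1²))² = (10 + 1/(5 + 1))² = (10 + 1/6)² = (10 + ⅙)² = (61/6)² = 3721/36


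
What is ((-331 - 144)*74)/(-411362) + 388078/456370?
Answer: 43920486934/46933318985 ≈ 0.93581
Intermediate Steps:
((-331 - 144)*74)/(-411362) + 388078/456370 = -475*74*(-1/411362) + 388078*(1/456370) = -35150*(-1/411362) + 194039/228185 = 17575/205681 + 194039/228185 = 43920486934/46933318985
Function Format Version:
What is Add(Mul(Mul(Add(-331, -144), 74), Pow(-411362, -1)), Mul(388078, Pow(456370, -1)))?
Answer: Rational(43920486934, 46933318985) ≈ 0.93581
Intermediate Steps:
Add(Mul(Mul(Add(-331, -144), 74), Pow(-411362, -1)), Mul(388078, Pow(456370, -1))) = Add(Mul(Mul(-475, 74), Rational(-1, 411362)), Mul(388078, Rational(1, 456370))) = Add(Mul(-35150, Rational(-1, 411362)), Rational(194039, 228185)) = Add(Rational(17575, 205681), Rational(194039, 228185)) = Rational(43920486934, 46933318985)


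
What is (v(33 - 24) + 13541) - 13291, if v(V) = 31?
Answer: 281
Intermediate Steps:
(v(33 - 24) + 13541) - 13291 = (31 + 13541) - 13291 = 13572 - 13291 = 281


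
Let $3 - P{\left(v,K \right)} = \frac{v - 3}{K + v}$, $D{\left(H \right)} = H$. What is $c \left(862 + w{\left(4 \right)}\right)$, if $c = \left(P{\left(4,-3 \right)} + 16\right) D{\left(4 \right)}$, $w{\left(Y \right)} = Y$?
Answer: $62352$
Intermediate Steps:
$P{\left(v,K \right)} = 3 - \frac{-3 + v}{K + v}$ ($P{\left(v,K \right)} = 3 - \frac{v - 3}{K + v} = 3 - \frac{-3 + v}{K + v}$)
$c = 72$ ($c = \left(\frac{3 + 2 \cdot 4 + 3 \left(-3\right)}{-3 + 4} + 16\right) 4 = \left(\frac{3 + 8 - 9}{1} + 16\right) 4 = \left(1 \cdot 2 + 16\right) 4 = \left(2 + 16\right) 4 = 18 \cdot 4 = 72$)
$c \left(862 + w{\left(4 \right)}\right) = 72 \left(862 + 4\right) = 72 \cdot 866 = 62352$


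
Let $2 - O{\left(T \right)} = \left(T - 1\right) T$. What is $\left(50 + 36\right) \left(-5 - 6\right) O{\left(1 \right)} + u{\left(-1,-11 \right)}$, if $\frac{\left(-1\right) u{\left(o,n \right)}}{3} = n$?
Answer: $-1859$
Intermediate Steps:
$O{\left(T \right)} = 2 - T \left(-1 + T\right)$ ($O{\left(T \right)} = 2 - \left(T - 1\right) T = 2 - \left(-1 + T\right) T = 2 - T \left(-1 + T\right)$)
$u{\left(o,n \right)} = - 3 n$
$\left(50 + 36\right) \left(-5 - 6\right) O{\left(1 \right)} + u{\left(-1,-11 \right)} = \left(50 + 36\right) \left(-5 - 6\right) \left(2 + 1 - 1^{2}\right) - -33 = 86 \left(-11\right) \left(2 + 1 - 1\right) + 33 = - 946 \left(2 + 1 - 1\right) + 33 = \left(-946\right) 2 + 33 = -1892 + 33 = -1859$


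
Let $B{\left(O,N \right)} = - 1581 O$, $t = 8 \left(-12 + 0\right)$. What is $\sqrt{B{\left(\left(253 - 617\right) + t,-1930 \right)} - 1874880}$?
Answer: $2 i \sqrt{286905} \approx 1071.3 i$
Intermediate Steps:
$t = -96$ ($t = 8 \left(-12\right) = -96$)
$\sqrt{B{\left(\left(253 - 617\right) + t,-1930 \right)} - 1874880} = \sqrt{- 1581 \left(\left(253 - 617\right) - 96\right) - 1874880} = \sqrt{- 1581 \left(-364 - 96\right) - 1874880} = \sqrt{\left(-1581\right) \left(-460\right) - 1874880} = \sqrt{727260 - 1874880} = \sqrt{-1147620} = 2 i \sqrt{286905}$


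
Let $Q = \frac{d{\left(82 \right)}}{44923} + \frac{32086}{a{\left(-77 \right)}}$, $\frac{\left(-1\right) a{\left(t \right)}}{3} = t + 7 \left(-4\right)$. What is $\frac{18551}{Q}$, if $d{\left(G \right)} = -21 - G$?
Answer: $\frac{262510470495}{1441366933} \approx 182.13$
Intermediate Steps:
$a{\left(t \right)} = 84 - 3 t$ ($a{\left(t \right)} = - 3 \left(t + 7 \left(-4\right)\right) = - 3 \left(t - 28\right) = - 3 \left(-28 + t\right) = 84 - 3 t$)
$Q = \frac{1441366933}{14150745}$ ($Q = \frac{-21 - 82}{44923} + \frac{32086}{84 - -231} = \left(-21 - 82\right) \frac{1}{44923} + \frac{32086}{84 + 231} = \left(-103\right) \frac{1}{44923} + \frac{32086}{315} = - \frac{103}{44923} + 32086 \cdot \frac{1}{315} = - \frac{103}{44923} + \frac{32086}{315} = \frac{1441366933}{14150745} \approx 101.86$)
$\frac{18551}{Q} = \frac{18551}{\frac{1441366933}{14150745}} = 18551 \cdot \frac{14150745}{1441366933} = \frac{262510470495}{1441366933}$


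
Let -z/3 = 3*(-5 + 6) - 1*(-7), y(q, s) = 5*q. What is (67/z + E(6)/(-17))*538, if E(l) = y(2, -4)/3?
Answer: -111097/85 ≈ -1307.0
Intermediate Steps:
z = -30 (z = -3*(3*(-5 + 6) - 1*(-7)) = -3*(3*1 + 7) = -3*(3 + 7) = -3*10 = -30)
E(l) = 10/3 (E(l) = (5*2)/3 = 10*(1/3) = 10/3)
(67/z + E(6)/(-17))*538 = (67/(-30) + (10/3)/(-17))*538 = (67*(-1/30) + (10/3)*(-1/17))*538 = (-67/30 - 10/51)*538 = -413/170*538 = -111097/85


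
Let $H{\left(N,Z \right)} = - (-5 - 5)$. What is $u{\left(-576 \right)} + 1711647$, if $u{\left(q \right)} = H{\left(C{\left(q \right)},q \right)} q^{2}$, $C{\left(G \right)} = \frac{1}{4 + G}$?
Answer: $5029407$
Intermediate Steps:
$H{\left(N,Z \right)} = 10$ ($H{\left(N,Z \right)} = \left(-1\right) \left(-10\right) = 10$)
$u{\left(q \right)} = 10 q^{2}$
$u{\left(-576 \right)} + 1711647 = 10 \left(-576\right)^{2} + 1711647 = 10 \cdot 331776 + 1711647 = 3317760 + 1711647 = 5029407$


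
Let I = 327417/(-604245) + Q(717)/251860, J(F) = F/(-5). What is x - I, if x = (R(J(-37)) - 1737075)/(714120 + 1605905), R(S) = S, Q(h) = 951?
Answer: -4958151104768913/23538222843509500 ≈ -0.21064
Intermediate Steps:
J(F) = -F/5 (J(F) = F*(-⅕) = -F/5)
x = -8685338/11600125 (x = (-⅕*(-37) - 1737075)/(714120 + 1605905) = (37/5 - 1737075)/2320025 = -8685338/5*1/2320025 = -8685338/11600125 ≈ -0.74873)
I = -1091848115/2029135276 (I = 327417/(-604245) + 951/251860 = 327417*(-1/604245) + 951*(1/251860) = -109139/201415 + 951/251860 = -1091848115/2029135276 ≈ -0.53808)
x - I = -8685338/11600125 - 1*(-1091848115/2029135276) = -8685338/11600125 + 1091848115/2029135276 = -4958151104768913/23538222843509500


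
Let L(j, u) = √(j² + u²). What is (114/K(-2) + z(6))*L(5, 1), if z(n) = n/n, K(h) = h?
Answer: -56*√26 ≈ -285.54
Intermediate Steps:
z(n) = 1
(114/K(-2) + z(6))*L(5, 1) = (114/(-2) + 1)*√(5² + 1²) = (114*(-½) + 1)*√(25 + 1) = (-57 + 1)*√26 = -56*√26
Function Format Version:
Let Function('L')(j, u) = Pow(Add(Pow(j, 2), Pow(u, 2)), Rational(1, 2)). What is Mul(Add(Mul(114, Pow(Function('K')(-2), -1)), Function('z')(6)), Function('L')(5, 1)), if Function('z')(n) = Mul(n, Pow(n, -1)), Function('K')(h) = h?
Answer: Mul(-56, Pow(26, Rational(1, 2))) ≈ -285.54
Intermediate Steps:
Function('z')(n) = 1
Mul(Add(Mul(114, Pow(Function('K')(-2), -1)), Function('z')(6)), Function('L')(5, 1)) = Mul(Add(Mul(114, Pow(-2, -1)), 1), Pow(Add(Pow(5, 2), Pow(1, 2)), Rational(1, 2))) = Mul(Add(Mul(114, Rational(-1, 2)), 1), Pow(Add(25, 1), Rational(1, 2))) = Mul(Add(-57, 1), Pow(26, Rational(1, 2))) = Mul(-56, Pow(26, Rational(1, 2)))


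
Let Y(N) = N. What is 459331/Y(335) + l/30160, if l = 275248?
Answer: 174320388/126295 ≈ 1380.3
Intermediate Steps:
459331/Y(335) + l/30160 = 459331/335 + 275248/30160 = 459331*(1/335) + 275248*(1/30160) = 459331/335 + 17203/1885 = 174320388/126295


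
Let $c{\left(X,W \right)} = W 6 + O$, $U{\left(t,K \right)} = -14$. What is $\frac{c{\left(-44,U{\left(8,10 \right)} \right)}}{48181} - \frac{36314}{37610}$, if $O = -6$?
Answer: $- \frac{876514867}{906043705} \approx -0.96741$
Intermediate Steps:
$c{\left(X,W \right)} = -6 + 6 W$ ($c{\left(X,W \right)} = W 6 - 6 = 6 W - 6 = -6 + 6 W$)
$\frac{c{\left(-44,U{\left(8,10 \right)} \right)}}{48181} - \frac{36314}{37610} = \frac{-6 + 6 \left(-14\right)}{48181} - \frac{36314}{37610} = \left(-6 - 84\right) \frac{1}{48181} - \frac{18157}{18805} = \left(-90\right) \frac{1}{48181} - \frac{18157}{18805} = - \frac{90}{48181} - \frac{18157}{18805} = - \frac{876514867}{906043705}$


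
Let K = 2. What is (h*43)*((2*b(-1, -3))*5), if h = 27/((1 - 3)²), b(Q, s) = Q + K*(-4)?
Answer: -52245/2 ≈ -26123.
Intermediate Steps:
b(Q, s) = -8 + Q (b(Q, s) = Q + 2*(-4) = Q - 8 = -8 + Q)
h = 27/4 (h = 27/((-2)²) = 27/4 ≈ 6.7500)
(h*43)*((2*b(-1, -3))*5) = ((27/4)*43)*((2*(-8 - 1))*5) = 1161*((2*(-9))*5)/4 = 1161*(-18*5)/4 = (1161/4)*(-90) = -52245/2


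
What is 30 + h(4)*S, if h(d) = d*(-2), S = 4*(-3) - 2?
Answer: 142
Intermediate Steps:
S = -14 (S = -12 - 2 = -14)
h(d) = -2*d
30 + h(4)*S = 30 - 2*4*(-14) = 30 - 8*(-14) = 30 + 112 = 142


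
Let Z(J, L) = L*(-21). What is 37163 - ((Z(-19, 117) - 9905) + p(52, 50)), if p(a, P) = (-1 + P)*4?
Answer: 49329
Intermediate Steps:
Z(J, L) = -21*L
p(a, P) = -4 + 4*P
37163 - ((Z(-19, 117) - 9905) + p(52, 50)) = 37163 - ((-21*117 - 9905) + (-4 + 4*50)) = 37163 - ((-2457 - 9905) + (-4 + 200)) = 37163 - (-12362 + 196) = 37163 - 1*(-12166) = 37163 + 12166 = 49329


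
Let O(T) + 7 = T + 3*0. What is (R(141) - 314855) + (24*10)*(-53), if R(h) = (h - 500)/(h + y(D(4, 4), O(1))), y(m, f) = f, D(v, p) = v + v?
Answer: -44222984/135 ≈ -3.2758e+5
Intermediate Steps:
D(v, p) = 2*v
O(T) = -7 + T (O(T) = -7 + (T + 3*0) = -7 + (T + 0) = -7 + T)
R(h) = (-500 + h)/(-6 + h) (R(h) = (h - 500)/(h + (-7 + 1)) = (-500 + h)/(h - 6) = (-500 + h)/(-6 + h))
(R(141) - 314855) + (24*10)*(-53) = ((-500 + 141)/(-6 + 141) - 314855) + (24*10)*(-53) = (-359/135 - 314855) + 240*(-53) = ((1/135)*(-359) - 314855) - 12720 = (-359/135 - 314855) - 12720 = -42505784/135 - 12720 = -44222984/135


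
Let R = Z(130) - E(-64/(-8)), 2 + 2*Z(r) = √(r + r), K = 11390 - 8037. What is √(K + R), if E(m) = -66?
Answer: √(3418 + √65) ≈ 58.533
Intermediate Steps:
K = 3353
Z(r) = -1 + √2*√r/2 (Z(r) = -1 + √(r + r)/2 = -1 + √(2*r)/2 = -1 + (√2*√r)/2 = -1 + √2*√r/2)
R = 65 + √65 (R = (-1 + √2*√130/2) - 1*(-66) = (-1 + √65) + 66 = 65 + √65 ≈ 73.062)
√(K + R) = √(3353 + (65 + √65)) = √(3418 + √65)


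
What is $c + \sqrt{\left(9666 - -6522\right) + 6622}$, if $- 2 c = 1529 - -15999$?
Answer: $-8764 + \sqrt{22810} \approx -8613.0$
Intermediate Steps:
$c = -8764$ ($c = - \frac{1529 - -15999}{2} = - \frac{1529 + 15999}{2} = \left(- \frac{1}{2}\right) 17528 = -8764$)
$c + \sqrt{\left(9666 - -6522\right) + 6622} = -8764 + \sqrt{\left(9666 - -6522\right) + 6622} = -8764 + \sqrt{\left(9666 + 6522\right) + 6622} = -8764 + \sqrt{16188 + 6622} = -8764 + \sqrt{22810}$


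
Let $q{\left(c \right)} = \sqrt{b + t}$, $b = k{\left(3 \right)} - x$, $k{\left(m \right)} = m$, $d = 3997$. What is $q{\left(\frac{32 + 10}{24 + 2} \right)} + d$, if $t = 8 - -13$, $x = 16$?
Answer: $3997 + 2 \sqrt{2} \approx 3999.8$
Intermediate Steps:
$b = -13$ ($b = 3 - 16 = -13$)
$t = 21$ ($t = 8 + 13 = 21$)
$q{\left(c \right)} = 2 \sqrt{2}$ ($q{\left(c \right)} = \sqrt{-13 + 21} = \sqrt{8} = 2 \sqrt{2}$)
$q{\left(\frac{32 + 10}{24 + 2} \right)} + d = 2 \sqrt{2} + 3997 = 3997 + 2 \sqrt{2}$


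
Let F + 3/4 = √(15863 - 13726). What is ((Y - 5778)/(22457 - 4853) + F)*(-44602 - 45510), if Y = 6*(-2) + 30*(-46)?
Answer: 152987648/1467 - 90112*√2137 ≈ -4.0614e+6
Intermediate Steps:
Y = -1392 (Y = -12 - 1380 = -1392)
F = -¾ + √2137 (F = -¾ + √(15863 - 13726) = -¾ + √2137 ≈ 45.478)
((Y - 5778)/(22457 - 4853) + F)*(-44602 - 45510) = ((-1392 - 5778)/(22457 - 4853) + (-¾ + √2137))*(-44602 - 45510) = (-7170/17604 + (-¾ + √2137))*(-90112) = (-7170*1/17604 + (-¾ + √2137))*(-90112) = (-1195/2934 + (-¾ + √2137))*(-90112) = (-6791/5868 + √2137)*(-90112) = 152987648/1467 - 90112*√2137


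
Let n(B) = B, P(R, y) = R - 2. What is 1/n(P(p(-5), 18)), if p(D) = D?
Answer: -1/7 ≈ -0.14286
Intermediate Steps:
P(R, y) = -2 + R
1/n(P(p(-5), 18)) = 1/(-2 - 5) = 1/(-7) = -1/7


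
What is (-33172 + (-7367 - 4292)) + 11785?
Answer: -33046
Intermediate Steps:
(-33172 + (-7367 - 4292)) + 11785 = (-33172 - 11659) + 11785 = -44831 + 11785 = -33046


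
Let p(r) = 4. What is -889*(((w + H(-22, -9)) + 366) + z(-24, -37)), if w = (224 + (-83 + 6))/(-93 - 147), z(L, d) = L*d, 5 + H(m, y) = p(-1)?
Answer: -89069799/80 ≈ -1.1134e+6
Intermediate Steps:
H(m, y) = -1 (H(m, y) = -5 + 4 = -1)
w = -49/80 (w = (224 - 77)/(-240) = 147*(-1/240) = -49/80 ≈ -0.61250)
-889*(((w + H(-22, -9)) + 366) + z(-24, -37)) = -889*(((-49/80 - 1) + 366) - 24*(-37)) = -889*((-129/80 + 366) + 888) = -889*(29151/80 + 888) = -889*100191/80 = -89069799/80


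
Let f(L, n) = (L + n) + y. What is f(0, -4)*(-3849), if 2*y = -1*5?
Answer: 50037/2 ≈ 25019.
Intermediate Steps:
y = -5/2 (y = (-1*5)/2 = (1/2)*(-5) = -5/2 ≈ -2.5000)
f(L, n) = -5/2 + L + n (f(L, n) = (L + n) - 5/2 = -5/2 + L + n)
f(0, -4)*(-3849) = (-5/2 + 0 - 4)*(-3849) = -13/2*(-3849) = 50037/2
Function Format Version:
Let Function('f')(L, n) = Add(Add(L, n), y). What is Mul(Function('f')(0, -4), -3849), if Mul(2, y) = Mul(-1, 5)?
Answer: Rational(50037, 2) ≈ 25019.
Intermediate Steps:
y = Rational(-5, 2) (y = Mul(Rational(1, 2), Mul(-1, 5)) = Mul(Rational(1, 2), -5) = Rational(-5, 2) ≈ -2.5000)
Function('f')(L, n) = Add(Rational(-5, 2), L, n) (Function('f')(L, n) = Add(Add(L, n), Rational(-5, 2)) = Add(Rational(-5, 2), L, n))
Mul(Function('f')(0, -4), -3849) = Mul(Add(Rational(-5, 2), 0, -4), -3849) = Mul(Rational(-13, 2), -3849) = Rational(50037, 2)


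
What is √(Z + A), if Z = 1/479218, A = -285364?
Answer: I*√65533811644375518/479218 ≈ 534.19*I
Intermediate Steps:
Z = 1/479218 ≈ 2.0867e-6
√(Z + A) = √(1/479218 - 285364) = √(-136751565351/479218) = I*√65533811644375518/479218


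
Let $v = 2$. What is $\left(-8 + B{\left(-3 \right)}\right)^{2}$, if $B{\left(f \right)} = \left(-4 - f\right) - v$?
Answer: $121$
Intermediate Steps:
$B{\left(f \right)} = -6 - f$ ($B{\left(f \right)} = \left(-4 - f\right) - 2 = -6 - f$)
$\left(-8 + B{\left(-3 \right)}\right)^{2} = \left(-8 - 3\right)^{2} = \left(-11\right)^{2} = 121$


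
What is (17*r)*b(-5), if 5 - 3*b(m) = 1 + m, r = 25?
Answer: 1275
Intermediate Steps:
b(m) = 4/3 - m/3 (b(m) = 5/3 - (1 + m)/3 = 5/3 + (-1/3 - m/3) = 4/3 - m/3)
(17*r)*b(-5) = (17*25)*(4/3 - 1/3*(-5)) = 425*(4/3 + 5/3) = 425*3 = 1275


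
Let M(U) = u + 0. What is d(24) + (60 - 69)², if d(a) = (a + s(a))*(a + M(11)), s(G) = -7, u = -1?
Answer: 472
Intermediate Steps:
M(U) = -1 (M(U) = -1 + 0 = -1)
d(a) = (-1 + a)*(-7 + a) (d(a) = (a - 7)*(a - 1) = (-7 + a)*(-1 + a) = (-1 + a)*(-7 + a))
d(24) + (60 - 69)² = (7 + 24² - 8*24) + (60 - 69)² = (7 + 576 - 192) + (-9)² = 391 + 81 = 472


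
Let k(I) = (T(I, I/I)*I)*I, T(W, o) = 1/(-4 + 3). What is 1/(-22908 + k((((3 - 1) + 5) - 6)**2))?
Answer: -1/22909 ≈ -4.3651e-5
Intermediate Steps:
T(W, o) = -1 (T(W, o) = 1/(-1) = -1)
k(I) = -I**2 (k(I) = (-I)*I = -I**2)
1/(-22908 + k((((3 - 1) + 5) - 6)**2)) = 1/(-22908 - ((((3 - 1) + 5) - 6)**2)**2) = 1/(-22908 - (((2 + 5) - 6)**2)**2) = 1/(-22908 - ((7 - 6)**2)**2) = 1/(-22908 - (1**2)**2) = 1/(-22908 - 1*1**2) = 1/(-22908 - 1*1) = 1/(-22908 - 1) = 1/(-22909) = -1/22909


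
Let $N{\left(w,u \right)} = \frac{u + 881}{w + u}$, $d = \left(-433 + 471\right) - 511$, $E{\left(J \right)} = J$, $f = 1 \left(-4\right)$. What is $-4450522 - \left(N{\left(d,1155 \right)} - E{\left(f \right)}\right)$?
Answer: $- \frac{1517630384}{341} \approx -4.4505 \cdot 10^{6}$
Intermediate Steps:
$f = -4$
$d = -473$ ($d = 38 - 511 = -473$)
$N{\left(w,u \right)} = \frac{881 + u}{u + w}$
$-4450522 - \left(N{\left(d,1155 \right)} - E{\left(f \right)}\right) = -4450522 - \left(\frac{881 + 1155}{1155 - 473} - -4\right) = -4450522 - \left(\frac{1}{682} \cdot 2036 + 4\right) = -4450522 - \left(\frac{1018}{341} + 4\right) = -4450522 - \frac{2382}{341} = - \frac{1517630384}{341}$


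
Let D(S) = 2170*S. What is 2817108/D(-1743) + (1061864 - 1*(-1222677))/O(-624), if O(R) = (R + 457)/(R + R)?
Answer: 36679492116126/2148455 ≈ 1.7073e+7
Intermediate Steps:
O(R) = (457 + R)/(2*R) (O(R) = (457 + R)/((2*R)) = (457 + R)*(1/(2*R)) = (457 + R)/(2*R))
2817108/D(-1743) + (1061864 - 1*(-1222677))/O(-624) = 2817108/((2170*(-1743))) + (1061864 - 1*(-1222677))/(((½)*(457 - 624)/(-624))) = 2817108/(-3782310) + (1061864 + 1222677)/(((½)*(-1/624)*(-167))) = 2817108*(-1/3782310) + 2284541/(167/1248) = -9582/12865 + 2284541*(1248/167) = -9582/12865 + 2851107168/167 = 36679492116126/2148455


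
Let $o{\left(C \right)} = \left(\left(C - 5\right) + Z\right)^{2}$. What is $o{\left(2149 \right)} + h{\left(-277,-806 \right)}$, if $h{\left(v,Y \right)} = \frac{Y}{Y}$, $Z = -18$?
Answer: $4519877$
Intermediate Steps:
$o{\left(C \right)} = \left(-23 + C\right)^{2}$ ($o{\left(C \right)} = \left(\left(C - 5\right) - 18\right)^{2} = \left(\left(-5 + C\right) - 18\right)^{2} = \left(-23 + C\right)^{2}$)
$h{\left(v,Y \right)} = 1$
$o{\left(2149 \right)} + h{\left(-277,-806 \right)} = \left(-23 + 2149\right)^{2} + 1 = 2126^{2} + 1 = 4519876 + 1 = 4519877$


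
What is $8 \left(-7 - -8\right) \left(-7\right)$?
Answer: $-56$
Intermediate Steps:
$8 \left(-7 - -8\right) \left(-7\right) = 8 \left(-7 + 8\right) \left(-7\right) = 8 \cdot 1 \left(-7\right) = 8 \left(-7\right) = -56$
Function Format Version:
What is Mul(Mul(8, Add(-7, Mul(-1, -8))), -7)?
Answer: -56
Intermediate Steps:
Mul(Mul(8, Add(-7, Mul(-1, -8))), -7) = Mul(Mul(8, Add(-7, 8)), -7) = Mul(Mul(8, 1), -7) = Mul(8, -7) = -56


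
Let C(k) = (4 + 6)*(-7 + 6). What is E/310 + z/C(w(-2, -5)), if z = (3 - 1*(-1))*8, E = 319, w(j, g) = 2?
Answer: -673/310 ≈ -2.1710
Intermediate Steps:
C(k) = -10 (C(k) = 10*(-1) = -10)
z = 32 (z = (3 + 1)*8 = 4*8 = 32)
E/310 + z/C(w(-2, -5)) = 319/310 + 32/(-10) = 319*(1/310) + 32*(-⅒) = 319/310 - 16/5 = -673/310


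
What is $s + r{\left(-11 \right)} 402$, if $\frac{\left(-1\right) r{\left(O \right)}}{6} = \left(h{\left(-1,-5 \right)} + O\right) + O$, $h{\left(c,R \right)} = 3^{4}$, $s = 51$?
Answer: $-142257$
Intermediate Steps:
$h{\left(c,R \right)} = 81$
$r{\left(O \right)} = -486 - 12 O$ ($r{\left(O \right)} = - 6 \left(\left(81 + O\right) + O\right) = - 6 \left(81 + 2 O\right) = -486 - 12 O$)
$s + r{\left(-11 \right)} 402 = 51 + \left(-486 - -132\right) 402 = 51 + \left(-486 + 132\right) 402 = 51 - 142308 = -142257$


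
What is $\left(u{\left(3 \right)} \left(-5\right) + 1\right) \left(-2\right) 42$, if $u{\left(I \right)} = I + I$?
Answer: $2436$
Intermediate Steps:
$u{\left(I \right)} = 2 I$
$\left(u{\left(3 \right)} \left(-5\right) + 1\right) \left(-2\right) 42 = \left(2 \cdot 3 \left(-5\right) + 1\right) \left(-2\right) 42 = \left(6 \left(-5\right) + 1\right) \left(-2\right) 42 = \left(-30 + 1\right) \left(-2\right) 42 = \left(-29\right) \left(-2\right) 42 = 58 \cdot 42 = 2436$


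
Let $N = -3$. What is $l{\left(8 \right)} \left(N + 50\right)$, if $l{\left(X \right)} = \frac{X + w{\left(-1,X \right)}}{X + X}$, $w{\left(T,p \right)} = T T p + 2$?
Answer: $\frac{423}{8} \approx 52.875$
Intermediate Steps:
$w{\left(T,p \right)} = 2 + p T^{2}$ ($w{\left(T,p \right)} = T^{2} p + 2 = p T^{2} + 2 = 2 + p T^{2}$)
$l{\left(X \right)} = \frac{2 + 2 X}{2 X}$ ($l{\left(X \right)} = \frac{X + \left(2 + X \left(-1\right)^{2}\right)}{X + X} = \frac{X + \left(2 + X 1\right)}{2 X} = \left(X + \left(2 + X\right)\right) \frac{1}{2 X} = \left(2 + 2 X\right) \frac{1}{2 X} = \frac{2 + 2 X}{2 X}$)
$l{\left(8 \right)} \left(N + 50\right) = \frac{1 + 8}{8} \left(-3 + 50\right) = \frac{1}{8} \cdot 9 \cdot 47 = \frac{9}{8} \cdot 47 = \frac{423}{8}$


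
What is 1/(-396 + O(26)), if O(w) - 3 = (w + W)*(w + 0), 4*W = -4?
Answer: 1/257 ≈ 0.0038911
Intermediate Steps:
W = -1 (W = (¼)*(-4) = -1)
O(w) = 3 + w*(-1 + w) (O(w) = 3 + (w - 1)*(w + 0) = 3 + (-1 + w)*w = 3 + w*(-1 + w))
1/(-396 + O(26)) = 1/(-396 + (3 + 26² - 1*26)) = 1/(-396 + (3 + 676 - 26)) = 1/(-396 + 653) = 1/257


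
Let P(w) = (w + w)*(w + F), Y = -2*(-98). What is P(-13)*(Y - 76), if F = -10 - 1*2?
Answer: 78000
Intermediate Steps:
F = -12 (F = -10 - 2 = -12)
Y = 196
P(w) = 2*w*(-12 + w) (P(w) = (w + w)*(w - 12) = (2*w)*(-12 + w) = 2*w*(-12 + w))
P(-13)*(Y - 76) = (2*(-13)*(-12 - 13))*(196 - 76) = (2*(-13)*(-25))*120 = 650*120 = 78000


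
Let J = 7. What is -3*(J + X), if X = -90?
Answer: 249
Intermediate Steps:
-3*(J + X) = -3*(7 - 90) = -3*(-83) = 249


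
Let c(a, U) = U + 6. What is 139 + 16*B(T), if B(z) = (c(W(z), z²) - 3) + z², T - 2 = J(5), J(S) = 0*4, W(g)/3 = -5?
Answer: 315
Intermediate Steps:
W(g) = -15 (W(g) = 3*(-5) = -15)
J(S) = 0
T = 2 (T = 2 + 0 = 2)
c(a, U) = 6 + U
B(z) = 3 + 2*z² (B(z) = ((6 + z²) - 3) + z² = (3 + z²) + z² = 3 + 2*z²)
139 + 16*B(T) = 139 + 16*(3 + 2*2²) = 139 + 16*(3 + 2*4) = 139 + 16*(3 + 8) = 139 + 16*11 = 139 + 176 = 315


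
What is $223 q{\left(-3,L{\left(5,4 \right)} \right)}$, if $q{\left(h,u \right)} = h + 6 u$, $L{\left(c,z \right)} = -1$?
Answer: $-2007$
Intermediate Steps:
$223 q{\left(-3,L{\left(5,4 \right)} \right)} = 223 \left(-3 + 6 \left(-1\right)\right) = 223 \left(-3 - 6\right) = 223 \left(-9\right) = -2007$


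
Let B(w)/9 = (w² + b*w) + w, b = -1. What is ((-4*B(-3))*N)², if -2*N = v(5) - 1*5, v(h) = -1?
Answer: 944784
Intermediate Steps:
B(w) = 9*w² (B(w) = 9*((w² - w) + w) = 9*w²)
N = 3 (N = -(-1 - 1*5)/2 = -(-1 - 5)/2 = -½*(-6) = 3)
((-4*B(-3))*N)² = (-36*(-3)²*3)² = (-36*9*3)² = (-4*81*3)² = (-324*3)² = (-972)² = 944784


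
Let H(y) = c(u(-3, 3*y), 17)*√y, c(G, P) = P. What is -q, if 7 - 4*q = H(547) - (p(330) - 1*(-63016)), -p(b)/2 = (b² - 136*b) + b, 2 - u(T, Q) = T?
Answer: 65677/4 + 17*√547/4 ≈ 16519.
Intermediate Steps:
u(T, Q) = 2 - T
p(b) = -2*b² + 270*b (p(b) = -2*((b² - 136*b) + b) = -2*(b² - 135*b) = -2*b² + 270*b)
H(y) = 17*√y
q = -65677/4 - 17*√547/4 (q = 7/4 - (17*√547 - (2*330*(135 - 1*330) - 1*(-63016)))/4 = 7/4 - (17*√547 - (2*330*(135 - 330) + 63016))/4 = 7/4 - (17*√547 - (2*330*(-195) + 63016))/4 = 7/4 - (17*√547 - (-128700 + 63016))/4 = 7/4 - (17*√547 - 1*(-65684))/4 = 7/4 - (17*√547 + 65684)/4 = 7/4 - (65684 + 17*√547)/4 = 7/4 + (-16421 - 17*√547/4) = -65677/4 - 17*√547/4 ≈ -16519.)
-q = -(-65677/4 - 17*√547/4) = 65677/4 + 17*√547/4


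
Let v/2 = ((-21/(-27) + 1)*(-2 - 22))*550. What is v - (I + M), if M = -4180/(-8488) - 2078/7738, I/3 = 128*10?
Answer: -1250555456801/24630054 ≈ -50774.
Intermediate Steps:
v = -140800/3 (v = 2*(((-21/(-27) + 1)*(-2 - 22))*550) = 2*(((-21*(-1/27) + 1)*(-24))*550) = 2*(((7/9 + 1)*(-24))*550) = 2*(((16/9)*(-24))*550) = 2*(-128/3*550) = 2*(-70400/3) = -140800/3 ≈ -46933.)
I = 3840 (I = 3*(128*10) = 3*1280 = 3840)
M = 1838347/8210018 (M = -4180*(-1/8488) - 2078*1/7738 = 1045/2122 - 1039/3869 = 1838347/8210018 ≈ 0.22392)
v - (I + M) = -140800/3 - (3840 + 1838347/8210018) = -140800/3 - 1*31528307467/8210018 = -140800/3 - 31528307467/8210018 = -1250555456801/24630054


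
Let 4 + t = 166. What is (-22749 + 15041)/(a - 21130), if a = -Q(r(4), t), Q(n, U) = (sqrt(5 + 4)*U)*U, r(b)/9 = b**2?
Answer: 3854/49931 ≈ 0.077186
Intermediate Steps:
t = 162 (t = -4 + 166 = 162)
r(b) = 9*b**2
Q(n, U) = 3*U**2 (Q(n, U) = (sqrt(9)*U)*U = (3*U)*U = 3*U**2)
a = -78732 (a = -3*162**2 = -3*26244 = -1*78732 = -78732)
(-22749 + 15041)/(a - 21130) = (-22749 + 15041)/(-78732 - 21130) = -7708/(-99862) = -7708*(-1/99862) = 3854/49931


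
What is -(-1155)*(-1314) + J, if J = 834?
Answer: -1516836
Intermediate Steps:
-(-1155)*(-1314) + J = -(-1155)*(-1314) + 834 = -1155*1314 + 834 = -1517670 + 834 = -1516836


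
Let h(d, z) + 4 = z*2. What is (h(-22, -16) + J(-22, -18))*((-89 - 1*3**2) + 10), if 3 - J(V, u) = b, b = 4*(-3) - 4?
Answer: 1496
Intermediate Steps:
h(d, z) = -4 + 2*z (h(d, z) = -4 + z*2 = -4 + 2*z)
b = -16 (b = -12 - 4 = -16)
J(V, u) = 19 (J(V, u) = 3 - 1*(-16) = 3 + 16 = 19)
(h(-22, -16) + J(-22, -18))*((-89 - 1*3**2) + 10) = ((-4 + 2*(-16)) + 19)*((-89 - 1*3**2) + 10) = ((-4 - 32) + 19)*((-89 - 1*9) + 10) = (-36 + 19)*((-89 - 9) + 10) = -17*(-98 + 10) = -17*(-88) = 1496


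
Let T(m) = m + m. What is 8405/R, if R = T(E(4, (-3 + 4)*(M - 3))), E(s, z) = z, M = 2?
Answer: -8405/2 ≈ -4202.5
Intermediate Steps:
T(m) = 2*m
R = -2 (R = 2*((-3 + 4)*(2 - 3)) = 2*(1*(-1)) = 2*(-1) = -2)
8405/R = 8405/(-2) = 8405*(-1/2) = -8405/2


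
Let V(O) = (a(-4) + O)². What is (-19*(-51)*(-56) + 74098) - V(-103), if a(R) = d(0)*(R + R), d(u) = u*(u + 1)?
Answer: 9225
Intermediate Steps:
d(u) = u*(1 + u)
a(R) = 0 (a(R) = (0*(1 + 0))*(R + R) = (0*1)*(2*R) = 0*(2*R) = 0)
V(O) = O² (V(O) = (0 + O)² = O²)
(-19*(-51)*(-56) + 74098) - V(-103) = (-19*(-51)*(-56) + 74098) - 1*(-103)² = (969*(-56) + 74098) - 1*10609 = (-54264 + 74098) - 10609 = 19834 - 10609 = 9225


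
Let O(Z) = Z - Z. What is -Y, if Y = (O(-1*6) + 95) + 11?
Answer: -106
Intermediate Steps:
O(Z) = 0
Y = 106 (Y = (0 + 95) + 11 = 95 + 11 = 106)
-Y = -1*106 = -106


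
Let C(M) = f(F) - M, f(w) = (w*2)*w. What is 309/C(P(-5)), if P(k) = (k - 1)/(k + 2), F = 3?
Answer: 309/16 ≈ 19.313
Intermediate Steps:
f(w) = 2*w**2 (f(w) = (2*w)*w = 2*w**2)
P(k) = (-1 + k)/(2 + k)
C(M) = 18 - M (C(M) = 2*3**2 - M = 2*9 - M = 18 - M)
309/C(P(-5)) = 309/(18 - (-1 - 5)/(2 - 5)) = 309/(18 - (-6)/(-3)) = 309/(18 - (-1)*(-6)/3) = 309/(18 - 1*2) = 309/(18 - 2) = 309/16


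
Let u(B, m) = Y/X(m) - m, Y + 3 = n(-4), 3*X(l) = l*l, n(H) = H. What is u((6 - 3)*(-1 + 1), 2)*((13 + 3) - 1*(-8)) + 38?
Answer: -136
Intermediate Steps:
X(l) = l²/3 (X(l) = (l*l)/3 = l²/3)
Y = -7 (Y = -3 - 4 = -7)
u(B, m) = -m - 21/m² (u(B, m) = -7*3/m² - m = -21/m² - m = -m - 21/m²)
u((6 - 3)*(-1 + 1), 2)*((13 + 3) - 1*(-8)) + 38 = (-1*2 - 21/2²)*((13 + 3) - 1*(-8)) + 38 = (-2 - 21*¼)*(16 + 8) + 38 = (-2 - 21/4)*24 + 38 = -29/4*24 + 38 = -174 + 38 = -136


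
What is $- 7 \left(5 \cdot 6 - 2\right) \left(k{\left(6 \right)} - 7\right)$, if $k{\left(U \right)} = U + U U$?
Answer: $-6860$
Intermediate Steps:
$k{\left(U \right)} = U + U^{2}$
$- 7 \left(5 \cdot 6 - 2\right) \left(k{\left(6 \right)} - 7\right) = - 7 \left(5 \cdot 6 - 2\right) \left(6 \left(1 + 6\right) - 7\right) = - 7 \left(30 - 2\right) \left(6 \cdot 7 - 7\right) = \left(-7\right) 28 \left(42 - 7\right) = \left(-196\right) 35 = -6860$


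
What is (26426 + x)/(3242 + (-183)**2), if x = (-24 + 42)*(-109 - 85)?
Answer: 22934/36731 ≈ 0.62438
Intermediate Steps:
x = -3492 (x = 18*(-194) = -3492)
(26426 + x)/(3242 + (-183)**2) = (26426 - 3492)/(3242 + (-183)**2) = 22934/(3242 + 33489) = 22934/36731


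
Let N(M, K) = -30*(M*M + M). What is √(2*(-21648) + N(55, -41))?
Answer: 4*I*√8481 ≈ 368.37*I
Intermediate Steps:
N(M, K) = -30*M - 30*M² (N(M, K) = -30*(M² + M) = -30*(M + M²) = -30*M - 30*M²)
√(2*(-21648) + N(55, -41)) = √(2*(-21648) - 30*55*(1 + 55)) = √(-43296 - 30*55*56) = √(-43296 - 92400) = √(-135696) = 4*I*√8481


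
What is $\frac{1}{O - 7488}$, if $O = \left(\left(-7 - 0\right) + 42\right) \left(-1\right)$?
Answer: $- \frac{1}{7523} \approx -0.00013293$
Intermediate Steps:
$O = -35$ ($O = \left(\left(-7 + 0\right) + 42\right) \left(-1\right) = \left(-7 + 42\right) \left(-1\right) = 35 \left(-1\right) = -35$)
$\frac{1}{O - 7488} = \frac{1}{-35 - 7488} = \frac{1}{-7523} = - \frac{1}{7523}$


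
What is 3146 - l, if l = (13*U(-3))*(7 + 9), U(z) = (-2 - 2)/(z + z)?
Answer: 9022/3 ≈ 3007.3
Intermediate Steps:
U(z) = -2/z (U(z) = -4*1/(2*z) = -2/z)
l = 416/3 (l = (13*(-2/(-3)))*(7 + 9) = (13*(-2*(-⅓)))*16 = (13*(⅔))*16 = (26/3)*16 = 416/3 ≈ 138.67)
3146 - l = 3146 - 1*416/3 = 3146 - 416/3 = 9022/3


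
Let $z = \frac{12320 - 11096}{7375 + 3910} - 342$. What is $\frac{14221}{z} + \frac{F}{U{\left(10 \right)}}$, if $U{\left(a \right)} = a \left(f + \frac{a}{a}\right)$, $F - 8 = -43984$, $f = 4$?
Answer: $- \frac{88847212673}{96456150} \approx -921.12$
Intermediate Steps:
$F = -43976$ ($F = 8 - 43984 = -43976$)
$U{\left(a \right)} = 5 a$ ($U{\left(a \right)} = a \left(4 + \frac{a}{a}\right) = a \left(4 + 1\right) = a 5 = 5 a$)
$z = - \frac{3858246}{11285}$ ($z = \frac{1224}{11285} - 342 = - \frac{3858246}{11285} \approx -341.89$)
$\frac{14221}{z} + \frac{F}{U{\left(10 \right)}} = \frac{14221}{- \frac{3858246}{11285}} - \frac{43976}{5 \cdot 10} = 14221 \left(- \frac{11285}{3858246}\right) - \frac{43976}{50} = - \frac{160483985}{3858246} - \frac{21988}{25} = - \frac{88847212673}{96456150}$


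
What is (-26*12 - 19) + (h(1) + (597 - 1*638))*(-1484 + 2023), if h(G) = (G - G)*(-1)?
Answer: -22430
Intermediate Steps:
h(G) = 0 (h(G) = 0*(-1) = 0)
(-26*12 - 19) + (h(1) + (597 - 1*638))*(-1484 + 2023) = (-26*12 - 19) + (0 + (597 - 1*638))*(-1484 + 2023) = (-312 - 19) + (0 + (597 - 638))*539 = -331 + (0 - 41)*539 = -331 - 41*539 = -331 - 22099 = -22430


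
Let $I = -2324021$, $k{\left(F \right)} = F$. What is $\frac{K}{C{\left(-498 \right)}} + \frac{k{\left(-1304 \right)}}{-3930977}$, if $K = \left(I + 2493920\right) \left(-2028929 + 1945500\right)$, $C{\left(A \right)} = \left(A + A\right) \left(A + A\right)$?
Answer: $- \frac{18573215541175901}{1299864026544} \approx -14289.0$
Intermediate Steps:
$C{\left(A \right)} = 4 A^{2}$ ($C{\left(A \right)} = 2 A 2 A = 4 A^{2}$)
$K = -14174503671$ ($K = \left(-2324021 + 2493920\right) \left(-2028929 + 1945500\right) = 169899 \left(-83429\right) = -14174503671$)
$\frac{K}{C{\left(-498 \right)}} + \frac{k{\left(-1304 \right)}}{-3930977} = - \frac{14174503671}{4 \left(-498\right)^{2}} - \frac{1304}{-3930977} = - \frac{14174503671}{4 \cdot 248004} - - \frac{1304}{3930977} = - \frac{14174503671}{992016} + \frac{1304}{3930977} = \left(-14174503671\right) \frac{1}{992016} + \frac{1304}{3930977} = - \frac{4724834557}{330672} + \frac{1304}{3930977} = - \frac{18573215541175901}{1299864026544}$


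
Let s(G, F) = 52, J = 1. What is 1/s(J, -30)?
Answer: 1/52 ≈ 0.019231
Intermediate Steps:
1/s(J, -30) = 1/52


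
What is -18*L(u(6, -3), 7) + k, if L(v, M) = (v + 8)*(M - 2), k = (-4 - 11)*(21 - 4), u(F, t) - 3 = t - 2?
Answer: -795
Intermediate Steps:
u(F, t) = 1 + t (u(F, t) = 3 + (t - 2) = 3 + (-2 + t) = 1 + t)
k = -255 (k = -15*17 = -255)
L(v, M) = (-2 + M)*(8 + v) (L(v, M) = (8 + v)*(-2 + M) = (-2 + M)*(8 + v))
-18*L(u(6, -3), 7) + k = -18*(-16 - 2*(1 - 3) + 8*7 + 7*(1 - 3)) - 255 = -18*(-16 - 2*(-2) + 56 + 7*(-2)) - 255 = -18*(-16 + 4 + 56 - 14) - 255 = -18*30 - 255 = -540 - 255 = -795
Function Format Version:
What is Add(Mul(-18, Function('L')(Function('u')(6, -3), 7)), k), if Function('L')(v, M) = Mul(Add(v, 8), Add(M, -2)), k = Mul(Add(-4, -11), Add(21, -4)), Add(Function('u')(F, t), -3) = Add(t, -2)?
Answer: -795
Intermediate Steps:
Function('u')(F, t) = Add(1, t) (Function('u')(F, t) = Add(3, Add(t, -2)) = Add(3, Add(-2, t)) = Add(1, t))
k = -255 (k = Mul(-15, 17) = -255)
Function('L')(v, M) = Mul(Add(-2, M), Add(8, v)) (Function('L')(v, M) = Mul(Add(8, v), Add(-2, M)) = Mul(Add(-2, M), Add(8, v)))
Add(Mul(-18, Function('L')(Function('u')(6, -3), 7)), k) = Add(Mul(-18, Add(-16, Mul(-2, Add(1, -3)), Mul(8, 7), Mul(7, Add(1, -3)))), -255) = Add(Mul(-18, Add(-16, Mul(-2, -2), 56, Mul(7, -2))), -255) = Add(Mul(-18, Add(-16, 4, 56, -14)), -255) = Add(Mul(-18, 30), -255) = Add(-540, -255) = -795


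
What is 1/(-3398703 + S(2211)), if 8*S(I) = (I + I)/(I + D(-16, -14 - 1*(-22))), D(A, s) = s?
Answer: -8876/30166885617 ≈ -2.9423e-7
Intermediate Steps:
S(I) = I/(4*(8 + I)) (S(I) = ((I + I)/(I + (-14 - 1*(-22))))/8 = ((2*I)/(I + (-14 + 22)))/8 = ((2*I)/(I + 8))/8 = ((2*I)/(8 + I))/8 = (2*I/(8 + I))/8 = I/(4*(8 + I)))
1/(-3398703 + S(2211)) = 1/(-3398703 + (¼)*2211/(8 + 2211)) = 1/(-3398703 + (¼)*2211/2219) = 1/(-3398703 + (¼)*2211*(1/2219)) = 1/(-3398703 + 2211/8876) = 1/(-30166885617/8876) = -8876/30166885617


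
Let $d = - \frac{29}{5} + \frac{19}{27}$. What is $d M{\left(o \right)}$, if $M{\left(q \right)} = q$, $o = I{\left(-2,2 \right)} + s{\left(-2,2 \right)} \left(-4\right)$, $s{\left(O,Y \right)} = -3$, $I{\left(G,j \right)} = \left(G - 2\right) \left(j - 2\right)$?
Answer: $- \frac{2752}{45} \approx -61.156$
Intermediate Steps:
$I{\left(G,j \right)} = \left(-2 + G\right) \left(-2 + j\right)$
$o = 12$ ($o = \left(4 - -4 - 4 - 4\right) - -12 = \left(4 + 4 - 4 - 4\right) + 12 = 0 + 12 = 12$)
$d = - \frac{688}{135}$ ($d = \left(-29\right) \frac{1}{5} + 19 \cdot \frac{1}{27} = - \frac{29}{5} + \frac{19}{27} = - \frac{688}{135} \approx -5.0963$)
$d M{\left(o \right)} = \left(- \frac{688}{135}\right) 12 = - \frac{2752}{45}$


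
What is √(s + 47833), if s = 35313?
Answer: √83146 ≈ 288.35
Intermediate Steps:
√(s + 47833) = √(35313 + 47833) = √83146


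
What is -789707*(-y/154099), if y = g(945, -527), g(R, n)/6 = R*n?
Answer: -2359715589630/154099 ≈ -1.5313e+7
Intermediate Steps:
g(R, n) = 6*R*n (g(R, n) = 6*(R*n) = 6*R*n)
y = -2988090 (y = 6*945*(-527) = -2988090)
-789707*(-y/154099) = -789707/((-154099/(-2988090))) = -789707/((-154099*(-1/2988090))) = -789707/154099/2988090 = -789707*2988090/154099 = -2359715589630/154099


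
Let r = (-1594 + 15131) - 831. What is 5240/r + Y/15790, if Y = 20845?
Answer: 34759617/20062774 ≈ 1.7325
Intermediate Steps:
r = 12706 (r = 13537 - 831 = 12706)
5240/r + Y/15790 = 5240/12706 + 20845/15790 = 5240*(1/12706) + 20845*(1/15790) = 2620/6353 + 4169/3158 = 34759617/20062774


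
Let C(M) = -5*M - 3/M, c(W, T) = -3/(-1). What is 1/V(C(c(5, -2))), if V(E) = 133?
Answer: 1/133 ≈ 0.0075188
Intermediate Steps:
c(W, T) = 3 (c(W, T) = -3*(-1) = 3)
1/V(C(c(5, -2))) = 1/133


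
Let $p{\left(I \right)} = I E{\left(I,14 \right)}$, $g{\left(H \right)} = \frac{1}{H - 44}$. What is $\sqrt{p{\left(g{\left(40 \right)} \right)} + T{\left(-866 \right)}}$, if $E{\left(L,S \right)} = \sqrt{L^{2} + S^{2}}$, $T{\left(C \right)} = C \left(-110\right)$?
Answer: $\frac{\sqrt{1524160 - \sqrt{3137}}}{4} \approx 308.64$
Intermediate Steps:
$T{\left(C \right)} = - 110 C$
$g{\left(H \right)} = \frac{1}{-44 + H}$
$p{\left(I \right)} = I \sqrt{196 + I^{2}}$ ($p{\left(I \right)} = I \sqrt{I^{2} + 14^{2}} = I \sqrt{I^{2} + 196} = I \sqrt{196 + I^{2}}$)
$\sqrt{p{\left(g{\left(40 \right)} \right)} + T{\left(-866 \right)}} = \sqrt{\frac{\sqrt{196 + \left(\frac{1}{-44 + 40}\right)^{2}}}{-44 + 40} - -95260} = \sqrt{\frac{\sqrt{196 + \left(\frac{1}{-4}\right)^{2}}}{-4} + 95260} = \sqrt{- \frac{\sqrt{196 + \left(- \frac{1}{4}\right)^{2}}}{4} + 95260} = \sqrt{- \frac{\sqrt{196 + \frac{1}{16}}}{4} + 95260} = \sqrt{- \frac{\sqrt{\frac{3137}{16}}}{4} + 95260} = \sqrt{- \frac{\frac{1}{4} \sqrt{3137}}{4} + 95260} = \sqrt{- \frac{\sqrt{3137}}{16} + 95260} = \sqrt{95260 - \frac{\sqrt{3137}}{16}}$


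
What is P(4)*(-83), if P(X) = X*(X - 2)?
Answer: -664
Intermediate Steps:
P(X) = X*(-2 + X)
P(4)*(-83) = (4*(-2 + 4))*(-83) = (4*2)*(-83) = 8*(-83) = -664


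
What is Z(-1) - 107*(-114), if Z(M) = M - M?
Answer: 12198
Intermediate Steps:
Z(M) = 0
Z(-1) - 107*(-114) = 0 - 107*(-114) = 0 + 12198 = 12198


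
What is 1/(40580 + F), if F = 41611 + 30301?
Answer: 1/112492 ≈ 8.8895e-6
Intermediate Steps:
F = 71912
1/(40580 + F) = 1/(40580 + 71912) = 1/112492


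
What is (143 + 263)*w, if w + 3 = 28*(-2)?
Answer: -23954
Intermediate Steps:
w = -59 (w = -3 + 28*(-2) = -3 - 56 = -59)
(143 + 263)*w = (143 + 263)*(-59) = 406*(-59) = -23954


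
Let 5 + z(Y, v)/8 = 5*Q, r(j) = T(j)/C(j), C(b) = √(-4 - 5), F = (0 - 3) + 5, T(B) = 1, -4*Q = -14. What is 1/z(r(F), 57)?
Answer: 1/100 ≈ 0.010000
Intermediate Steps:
Q = 7/2 (Q = -¼*(-14) = 7/2 ≈ 3.5000)
F = 2 (F = -3 + 5 = 2)
C(b) = 3*I (C(b) = √(-9) = 3*I)
r(j) = -I/3 (r(j) = 1/(3*I) = 1*(-I/3) = -I/3)
z(Y, v) = 100 (z(Y, v) = -40 + 8*(5*(7/2)) = -40 + 8*(35/2) = -40 + 140 = 100)
1/z(r(F), 57) = 1/100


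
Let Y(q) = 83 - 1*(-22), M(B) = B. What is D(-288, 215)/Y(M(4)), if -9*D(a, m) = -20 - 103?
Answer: 41/315 ≈ 0.13016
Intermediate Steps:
D(a, m) = 41/3 (D(a, m) = -(-20 - 103)/9 = -1/9*(-123) = 41/3)
Y(q) = 105 (Y(q) = 83 + 22 = 105)
D(-288, 215)/Y(M(4)) = (41/3)/105 = (41/3)*(1/105) = 41/315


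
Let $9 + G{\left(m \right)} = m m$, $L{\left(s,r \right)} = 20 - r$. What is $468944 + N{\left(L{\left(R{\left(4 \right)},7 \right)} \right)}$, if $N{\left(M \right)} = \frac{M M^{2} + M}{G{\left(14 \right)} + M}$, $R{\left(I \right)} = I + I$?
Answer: $\frac{9379101}{20} \approx 4.6896 \cdot 10^{5}$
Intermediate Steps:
$R{\left(I \right)} = 2 I$
$G{\left(m \right)} = -9 + m^{2}$ ($G{\left(m \right)} = -9 + m m = -9 + m^{2}$)
$N{\left(M \right)} = \frac{M + M^{3}}{187 + M}$ ($N{\left(M \right)} = \frac{M M^{2} + M}{\left(-9 + 14^{2}\right) + M} = \frac{M^{3} + M}{\left(-9 + 196\right) + M} = \frac{M + M^{3}}{187 + M}$)
$468944 + N{\left(L{\left(R{\left(4 \right)},7 \right)} \right)} = 468944 + \frac{\left(20 - 7\right) + \left(20 - 7\right)^{3}}{187 + \left(20 - 7\right)} = 468944 + \frac{13 + 13^{3}}{187 + 13} = 468944 + \frac{13 + 2197}{200} = 468944 + \frac{1}{200} \cdot 2210 = 468944 + \frac{221}{20} = \frac{9379101}{20}$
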